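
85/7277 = 85/7277=0.01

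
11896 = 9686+2210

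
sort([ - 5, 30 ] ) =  [ - 5 , 30 ]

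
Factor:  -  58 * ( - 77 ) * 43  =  2^1*7^1*11^1*29^1 * 43^1 = 192038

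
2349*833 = 1956717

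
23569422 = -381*( - 61862 )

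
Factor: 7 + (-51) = - 44 = -2^2*11^1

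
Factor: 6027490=2^1 *5^1*7^2*12301^1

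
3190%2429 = 761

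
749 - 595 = 154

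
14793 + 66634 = 81427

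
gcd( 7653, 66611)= 1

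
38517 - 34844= 3673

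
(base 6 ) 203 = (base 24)33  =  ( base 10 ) 75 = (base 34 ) 27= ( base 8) 113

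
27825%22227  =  5598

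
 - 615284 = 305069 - 920353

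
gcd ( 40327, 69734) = 7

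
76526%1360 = 366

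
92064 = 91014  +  1050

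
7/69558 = 7/69558 = 0.00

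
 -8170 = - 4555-3615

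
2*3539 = 7078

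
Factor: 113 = 113^1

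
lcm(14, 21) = 42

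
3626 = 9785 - 6159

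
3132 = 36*87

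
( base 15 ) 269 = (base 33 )gl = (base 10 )549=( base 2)1000100101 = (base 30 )i9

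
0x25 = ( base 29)18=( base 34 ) 13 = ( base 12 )31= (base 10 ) 37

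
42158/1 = 42158 = 42158.00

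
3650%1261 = 1128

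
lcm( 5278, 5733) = 332514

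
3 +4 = 7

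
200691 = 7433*27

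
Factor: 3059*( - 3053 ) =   -  7^1*19^1 * 23^1*43^1*71^1 = - 9339127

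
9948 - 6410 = 3538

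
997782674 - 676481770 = 321300904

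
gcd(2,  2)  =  2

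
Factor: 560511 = 3^2* 7^2 *31^1*41^1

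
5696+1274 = 6970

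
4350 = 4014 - -336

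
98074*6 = 588444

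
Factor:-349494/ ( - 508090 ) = 5637/8195 = 3^1*5^(-1 ) * 11^( - 1)*149^( - 1 )*1879^1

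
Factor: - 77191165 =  -5^1*15438233^1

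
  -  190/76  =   - 3 + 1/2= -2.50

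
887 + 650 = 1537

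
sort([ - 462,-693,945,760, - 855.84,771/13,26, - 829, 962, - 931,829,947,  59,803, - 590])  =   [ - 931  , - 855.84,-829, - 693, - 590, - 462,26, 59 , 771/13,760,  803,829, 945, 947,  962 ]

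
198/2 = 99 = 99.00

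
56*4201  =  235256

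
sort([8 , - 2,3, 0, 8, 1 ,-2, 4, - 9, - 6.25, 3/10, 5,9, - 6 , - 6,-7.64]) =[ - 9,- 7.64, - 6.25, - 6, - 6,-2, - 2, 0,  3/10, 1,3, 4,5, 8 , 8, 9]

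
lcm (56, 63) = 504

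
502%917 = 502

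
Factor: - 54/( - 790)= 3^3*5^(-1 )*79^( - 1) = 27/395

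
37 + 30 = 67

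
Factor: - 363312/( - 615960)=2^1*3^1*5^ (-1 )*29^1*59^(  -  1 )  =  174/295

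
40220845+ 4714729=44935574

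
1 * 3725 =3725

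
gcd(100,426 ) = 2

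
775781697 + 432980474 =1208762171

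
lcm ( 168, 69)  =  3864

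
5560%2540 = 480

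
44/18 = 2 + 4/9 =2.44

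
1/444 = 1/444 = 0.00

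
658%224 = 210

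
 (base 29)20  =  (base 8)72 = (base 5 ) 213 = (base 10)58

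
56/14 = 4 = 4.00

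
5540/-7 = - 5540/7 = -791.43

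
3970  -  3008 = 962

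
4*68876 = 275504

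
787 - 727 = 60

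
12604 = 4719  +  7885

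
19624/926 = 9812/463 = 21.19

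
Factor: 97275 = 3^1*5^2*1297^1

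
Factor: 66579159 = 3^1*22193053^1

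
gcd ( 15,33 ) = 3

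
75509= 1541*49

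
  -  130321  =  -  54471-75850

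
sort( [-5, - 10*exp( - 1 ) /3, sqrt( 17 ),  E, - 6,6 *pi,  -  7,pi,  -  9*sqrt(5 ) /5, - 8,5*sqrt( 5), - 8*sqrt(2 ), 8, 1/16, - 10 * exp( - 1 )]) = [ - 8*sqrt( 2 ), - 8,  -  7, - 6,-5,- 9*sqrt(5 ) /5, - 10 * exp( - 1 ),  -  10*exp( - 1)/3,1/16,E,  pi , sqrt(17 ), 8,  5*sqrt( 5), 6 *pi ] 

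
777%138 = 87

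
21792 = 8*2724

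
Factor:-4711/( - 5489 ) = 7^1*11^ (-1)*499^( - 1)*673^1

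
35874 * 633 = 22708242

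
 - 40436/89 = - 455+59/89 = -454.34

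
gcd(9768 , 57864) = 24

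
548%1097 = 548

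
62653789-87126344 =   -  24472555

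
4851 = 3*1617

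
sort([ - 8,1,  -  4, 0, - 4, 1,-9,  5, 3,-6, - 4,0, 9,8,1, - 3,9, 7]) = [ -9,-8, - 6, - 4, - 4, - 4, - 3,0, 0,  1,1, 1,3, 5, 7,8, 9,9]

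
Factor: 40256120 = 2^3*5^1*353^1*2851^1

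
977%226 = 73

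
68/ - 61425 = -68/61425 = - 0.00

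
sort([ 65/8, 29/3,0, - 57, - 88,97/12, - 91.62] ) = [ - 91.62,  -  88, - 57,  0,97/12, 65/8, 29/3] 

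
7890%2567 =189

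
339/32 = 339/32 = 10.59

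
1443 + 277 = 1720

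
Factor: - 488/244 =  - 2 = - 2^1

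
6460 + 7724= 14184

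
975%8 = 7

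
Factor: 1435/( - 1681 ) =-5^1 * 7^1 * 41^( - 1 ) = -35/41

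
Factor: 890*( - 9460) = - 2^3*5^2 *11^1*43^1 * 89^1 = - 8419400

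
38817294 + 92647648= 131464942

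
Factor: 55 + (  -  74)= - 19= -19^1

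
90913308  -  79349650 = 11563658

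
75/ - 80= - 1+1/16 = - 0.94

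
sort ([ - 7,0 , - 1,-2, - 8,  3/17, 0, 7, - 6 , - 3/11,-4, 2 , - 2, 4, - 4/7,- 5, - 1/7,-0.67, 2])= [ - 8, - 7, - 6,-5, - 4,-2, - 2, - 1, - 0.67, - 4/7,-3/11, - 1/7,0, 0, 3/17, 2,2, 4, 7 ]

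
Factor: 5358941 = 7^1 * 593^1*1291^1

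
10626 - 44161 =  - 33535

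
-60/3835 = -12/767 = -  0.02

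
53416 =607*88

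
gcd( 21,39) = 3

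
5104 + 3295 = 8399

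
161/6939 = 161/6939= 0.02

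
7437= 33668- 26231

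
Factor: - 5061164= - 2^2*71^2*251^1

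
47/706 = 47/706=0.07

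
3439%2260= 1179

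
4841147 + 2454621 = 7295768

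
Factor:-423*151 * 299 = -19098027 = -3^2* 13^1*23^1*47^1*151^1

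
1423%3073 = 1423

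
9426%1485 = 516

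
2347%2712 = 2347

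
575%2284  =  575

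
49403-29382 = 20021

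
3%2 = 1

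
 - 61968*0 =0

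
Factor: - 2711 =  - 2711^1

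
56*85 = 4760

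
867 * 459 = 397953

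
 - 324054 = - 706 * 459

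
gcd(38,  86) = 2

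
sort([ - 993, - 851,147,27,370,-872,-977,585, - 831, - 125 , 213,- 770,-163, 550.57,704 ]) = [ - 993,-977,-872,-851, - 831 , - 770,- 163,-125,27,147,213,370, 550.57,585,704 ]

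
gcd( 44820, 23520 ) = 60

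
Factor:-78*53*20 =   -  82680=- 2^3*3^1 * 5^1 * 13^1 * 53^1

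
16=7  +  9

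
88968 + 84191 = 173159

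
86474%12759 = 9920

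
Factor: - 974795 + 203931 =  - 770864  =  - 2^4*48179^1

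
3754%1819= 116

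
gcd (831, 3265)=1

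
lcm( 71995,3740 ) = 287980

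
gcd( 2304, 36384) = 96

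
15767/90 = 175 + 17/90 = 175.19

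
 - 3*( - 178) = 534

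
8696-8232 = 464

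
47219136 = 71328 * 662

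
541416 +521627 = 1063043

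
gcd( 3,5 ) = 1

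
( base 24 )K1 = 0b111100001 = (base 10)481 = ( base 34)e5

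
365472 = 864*423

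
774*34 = 26316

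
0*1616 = 0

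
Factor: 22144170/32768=11072085/16384  =  2^( - 14)*3^1*5^1*23^1*67^1*479^1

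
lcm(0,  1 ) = 0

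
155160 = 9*17240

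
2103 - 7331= - 5228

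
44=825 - 781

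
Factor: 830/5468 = 415/2734= 2^(-1)* 5^1*83^1 * 1367^( - 1) 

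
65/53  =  1 + 12/53 = 1.23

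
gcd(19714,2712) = 2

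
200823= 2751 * 73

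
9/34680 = 3/11560  =  0.00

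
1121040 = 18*62280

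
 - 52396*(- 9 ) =471564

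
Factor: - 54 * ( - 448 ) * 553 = 2^7*3^3*7^2*79^1= 13378176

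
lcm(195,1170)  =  1170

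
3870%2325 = 1545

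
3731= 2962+769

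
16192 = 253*64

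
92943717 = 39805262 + 53138455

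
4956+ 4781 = 9737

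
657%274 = 109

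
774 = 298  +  476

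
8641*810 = 6999210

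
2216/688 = 3 + 19/86 = 3.22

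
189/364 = 27/52 = 0.52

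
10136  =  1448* 7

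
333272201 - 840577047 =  - 507304846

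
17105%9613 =7492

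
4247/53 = 80 + 7/53= 80.13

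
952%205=132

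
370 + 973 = 1343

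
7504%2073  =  1285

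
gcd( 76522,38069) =1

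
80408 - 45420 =34988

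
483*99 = 47817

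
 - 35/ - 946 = 35/946 = 0.04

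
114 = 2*57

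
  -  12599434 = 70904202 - 83503636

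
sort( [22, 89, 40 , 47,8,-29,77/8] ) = [ - 29, 8, 77/8,22,40, 47, 89]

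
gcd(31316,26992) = 4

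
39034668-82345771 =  - 43311103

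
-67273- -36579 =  - 30694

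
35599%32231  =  3368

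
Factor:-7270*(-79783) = 580022410 = 2^1 * 5^1*11^1*727^1*7253^1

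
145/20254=145/20254 = 0.01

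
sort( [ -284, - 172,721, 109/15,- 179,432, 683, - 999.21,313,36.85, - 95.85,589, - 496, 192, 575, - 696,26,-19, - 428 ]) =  [ - 999.21, - 696,  -  496, - 428, -284 ,  -  179, - 172, - 95.85,- 19, 109/15, 26, 36.85, 192, 313, 432, 575, 589, 683, 721]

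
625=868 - 243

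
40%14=12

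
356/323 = 356/323 = 1.10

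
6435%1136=755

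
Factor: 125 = 5^3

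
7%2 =1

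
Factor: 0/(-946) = 0 = 0^1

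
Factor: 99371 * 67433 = 6700884643 = 67433^1*99371^1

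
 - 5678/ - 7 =811 + 1/7=811.14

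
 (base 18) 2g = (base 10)52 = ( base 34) 1I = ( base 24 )24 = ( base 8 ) 64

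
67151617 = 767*87551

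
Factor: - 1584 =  - 2^4*3^2 *11^1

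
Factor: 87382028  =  2^2*21845507^1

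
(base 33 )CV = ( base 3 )120211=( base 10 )427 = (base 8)653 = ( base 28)F7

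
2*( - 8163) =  - 16326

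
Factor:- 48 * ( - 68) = 2^6*3^1*17^1 = 3264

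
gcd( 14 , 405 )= 1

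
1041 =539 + 502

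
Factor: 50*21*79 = 2^1*3^1*5^2*7^1*79^1= 82950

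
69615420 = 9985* 6972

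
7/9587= 7/9587  =  0.00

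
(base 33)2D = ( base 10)79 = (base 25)34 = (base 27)2P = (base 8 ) 117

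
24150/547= 24150/547 = 44.15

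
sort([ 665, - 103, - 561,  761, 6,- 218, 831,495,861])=[-561,-218, - 103 , 6,  495,665,  761,  831, 861]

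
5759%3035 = 2724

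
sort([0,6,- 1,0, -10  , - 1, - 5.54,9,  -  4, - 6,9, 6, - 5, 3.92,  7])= [ - 10,-6, - 5.54, - 5, - 4, - 1, - 1,0, 0 , 3.92, 6,6,7,  9, 9]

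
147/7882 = 21/1126 = 0.02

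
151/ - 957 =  - 1 + 806/957= - 0.16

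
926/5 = 926/5 = 185.20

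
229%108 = 13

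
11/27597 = 11/27597 = 0.00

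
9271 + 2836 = 12107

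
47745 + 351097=398842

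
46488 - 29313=17175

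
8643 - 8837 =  - 194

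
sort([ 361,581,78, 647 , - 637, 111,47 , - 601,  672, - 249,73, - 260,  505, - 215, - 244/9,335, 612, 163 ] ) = [ - 637, - 601 , - 260, - 249, -215,-244/9,47,73, 78,111,163, 335,361, 505,581,612 , 647, 672] 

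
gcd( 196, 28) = 28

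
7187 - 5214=1973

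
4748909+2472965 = 7221874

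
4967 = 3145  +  1822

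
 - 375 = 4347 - 4722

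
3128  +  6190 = 9318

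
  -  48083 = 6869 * (-7 )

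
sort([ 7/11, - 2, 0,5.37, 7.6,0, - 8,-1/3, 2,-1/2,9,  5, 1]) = [ -8,- 2  , - 1/2,-1/3,0, 0, 7/11,1,2, 5,5.37,  7.6,9] 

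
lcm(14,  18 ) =126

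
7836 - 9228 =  - 1392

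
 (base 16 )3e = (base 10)62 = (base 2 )111110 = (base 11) 57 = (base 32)1U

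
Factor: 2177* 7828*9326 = 2^3*  7^1*19^1*103^1*311^1*4663^1  =  158929551256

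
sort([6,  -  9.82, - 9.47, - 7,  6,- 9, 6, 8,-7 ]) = [ - 9.82, - 9.47, - 9 , - 7 , - 7,6, 6, 6,8 ] 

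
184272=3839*48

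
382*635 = 242570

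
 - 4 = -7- - 3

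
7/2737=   1/391 =0.00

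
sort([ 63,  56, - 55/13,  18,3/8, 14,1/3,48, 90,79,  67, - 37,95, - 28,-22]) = [ - 37, - 28,- 22, - 55/13,1/3,3/8,14,18, 48, 56,63, 67,79, 90,95 ] 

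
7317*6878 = 50326326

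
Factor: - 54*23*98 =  - 121716  =  - 2^2*3^3*7^2*23^1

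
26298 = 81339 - 55041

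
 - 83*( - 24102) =2000466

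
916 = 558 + 358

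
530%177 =176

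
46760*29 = 1356040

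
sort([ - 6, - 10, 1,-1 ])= [ - 10, - 6,-1,1]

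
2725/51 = 53 + 22/51 =53.43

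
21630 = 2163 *10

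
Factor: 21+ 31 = 52 = 2^2*13^1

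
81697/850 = 81697/850 = 96.11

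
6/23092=3/11546 = 0.00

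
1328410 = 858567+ 469843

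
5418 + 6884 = 12302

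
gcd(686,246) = 2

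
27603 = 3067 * 9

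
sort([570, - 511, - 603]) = [ - 603 , - 511,570] 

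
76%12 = 4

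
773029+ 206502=979531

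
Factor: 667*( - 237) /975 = -5^(-2)*13^( - 1 )*23^1*29^1*79^1= - 52693/325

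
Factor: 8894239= 839^1 * 10601^1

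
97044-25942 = 71102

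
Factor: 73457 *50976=2^5*3^3 *17^1*29^1*59^1 *149^1 = 3744544032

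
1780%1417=363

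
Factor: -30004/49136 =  -7501/12284 = -2^( - 2)*13^1 * 37^( - 1 )*83^( - 1) * 577^1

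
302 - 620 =-318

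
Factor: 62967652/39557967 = 2^2*3^( - 1 ) * 11^1*23^1*43^1*521^( - 1)*1447^1*25309^ ( - 1)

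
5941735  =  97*61255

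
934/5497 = 934/5497=0.17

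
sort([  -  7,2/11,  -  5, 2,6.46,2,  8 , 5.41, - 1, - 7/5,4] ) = [-7, - 5, - 7/5, - 1, 2/11, 2, 2 , 4,5.41,6.46, 8 ] 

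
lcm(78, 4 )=156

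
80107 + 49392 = 129499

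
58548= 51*1148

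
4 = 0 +4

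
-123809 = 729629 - 853438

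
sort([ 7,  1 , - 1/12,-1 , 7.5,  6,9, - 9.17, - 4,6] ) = [ - 9.17, - 4,  -  1, - 1/12,1, 6,6, 7,7.5,9 ]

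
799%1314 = 799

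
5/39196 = 5/39196 = 0.00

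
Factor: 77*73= 7^1 * 11^1*73^1  =  5621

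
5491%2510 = 471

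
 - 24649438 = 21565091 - 46214529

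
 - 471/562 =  - 471/562 = - 0.84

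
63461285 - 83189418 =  - 19728133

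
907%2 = 1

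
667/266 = 2 + 135/266 = 2.51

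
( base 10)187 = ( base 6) 511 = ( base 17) B0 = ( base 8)273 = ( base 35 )5C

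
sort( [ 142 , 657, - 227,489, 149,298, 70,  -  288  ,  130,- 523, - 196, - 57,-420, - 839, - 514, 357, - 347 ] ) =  [-839, - 523, - 514 , - 420, - 347 , - 288, - 227,- 196, - 57,70,130 , 142,149, 298,357,489,657 ] 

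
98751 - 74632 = 24119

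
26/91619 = 26/91619=0.00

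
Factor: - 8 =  - 2^3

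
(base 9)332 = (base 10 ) 272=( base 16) 110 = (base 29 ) 9B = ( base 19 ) E6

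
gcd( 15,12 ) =3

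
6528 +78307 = 84835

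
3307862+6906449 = 10214311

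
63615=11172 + 52443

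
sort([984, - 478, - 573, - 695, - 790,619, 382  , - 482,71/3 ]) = [ - 790, - 695, - 573,-482,-478,71/3,382,619,984 ]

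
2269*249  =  564981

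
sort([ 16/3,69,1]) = [ 1,16/3, 69 ]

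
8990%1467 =188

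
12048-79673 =  -  67625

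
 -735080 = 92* (- 7990)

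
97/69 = 97/69 = 1.41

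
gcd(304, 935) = 1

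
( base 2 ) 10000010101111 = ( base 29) 9RF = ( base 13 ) 3a68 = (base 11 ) 6317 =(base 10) 8367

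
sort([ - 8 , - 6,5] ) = [ - 8,-6, 5] 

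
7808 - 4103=3705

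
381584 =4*95396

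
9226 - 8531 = 695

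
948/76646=474/38323 = 0.01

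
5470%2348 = 774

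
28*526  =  14728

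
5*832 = 4160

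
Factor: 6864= 2^4*3^1*11^1*13^1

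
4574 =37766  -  33192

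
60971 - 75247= - 14276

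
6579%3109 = 361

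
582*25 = 14550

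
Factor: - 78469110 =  - 2^1 * 3^2*5^1*17^1 * 51287^1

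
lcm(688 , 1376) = 1376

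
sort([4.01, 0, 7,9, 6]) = [0,4.01,  6,7,9]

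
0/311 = 0  =  0.00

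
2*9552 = 19104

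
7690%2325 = 715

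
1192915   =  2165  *551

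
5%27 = 5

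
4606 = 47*98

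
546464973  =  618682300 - 72217327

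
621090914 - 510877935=110212979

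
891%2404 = 891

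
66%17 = 15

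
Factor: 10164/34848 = 2^( - 3 )*3^(  -  1) * 7^1 = 7/24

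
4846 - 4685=161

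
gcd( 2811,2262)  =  3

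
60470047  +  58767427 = 119237474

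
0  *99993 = 0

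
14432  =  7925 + 6507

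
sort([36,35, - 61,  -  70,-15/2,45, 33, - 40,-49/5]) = [ -70,  -  61, - 40, - 49/5, - 15/2, 33,35 , 36, 45 ]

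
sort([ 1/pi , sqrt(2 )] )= [ 1/pi,sqrt( 2)]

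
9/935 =9/935 = 0.01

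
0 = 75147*0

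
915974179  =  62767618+853206561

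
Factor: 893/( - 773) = -19^1*47^1*773^( - 1)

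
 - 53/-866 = 53/866 =0.06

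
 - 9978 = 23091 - 33069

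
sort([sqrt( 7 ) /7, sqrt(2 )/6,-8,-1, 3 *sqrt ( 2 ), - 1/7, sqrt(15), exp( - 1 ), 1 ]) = [ -8 ,  -  1 , - 1/7, sqrt( 2)/6,exp( - 1), sqrt ( 7 )/7, 1 , sqrt(15 ), 3 * sqrt(2 ) ]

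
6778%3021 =736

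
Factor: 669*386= 2^1 * 3^1 * 193^1*223^1 =258234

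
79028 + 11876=90904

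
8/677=8/677=0.01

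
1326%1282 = 44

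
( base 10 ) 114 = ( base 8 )162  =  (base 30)3o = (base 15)79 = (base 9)136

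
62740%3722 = 3188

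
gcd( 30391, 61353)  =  1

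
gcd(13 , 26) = 13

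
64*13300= 851200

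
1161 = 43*27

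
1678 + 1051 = 2729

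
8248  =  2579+5669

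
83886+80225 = 164111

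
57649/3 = 19216 + 1/3=19216.33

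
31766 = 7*4538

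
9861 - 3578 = 6283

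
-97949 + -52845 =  - 150794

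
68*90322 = 6141896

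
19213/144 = 19213/144 = 133.42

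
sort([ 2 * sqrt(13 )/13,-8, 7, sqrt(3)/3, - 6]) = [-8, - 6, 2 * sqrt( 13) /13,  sqrt(3 ) /3, 7 ]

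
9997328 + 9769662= 19766990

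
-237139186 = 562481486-799620672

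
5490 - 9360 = -3870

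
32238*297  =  9574686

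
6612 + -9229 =-2617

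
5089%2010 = 1069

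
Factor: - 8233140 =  - 2^2*3^1* 5^1*137219^1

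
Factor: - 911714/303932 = -2^ ( - 1 )*607^1 * 751^1*75983^( - 1) = - 455857/151966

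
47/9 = 47/9=5.22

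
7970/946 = 8  +  201/473 = 8.42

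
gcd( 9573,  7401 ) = 3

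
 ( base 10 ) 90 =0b1011010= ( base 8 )132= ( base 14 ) 66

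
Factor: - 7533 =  - 3^5 *31^1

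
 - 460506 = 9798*(- 47)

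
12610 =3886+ 8724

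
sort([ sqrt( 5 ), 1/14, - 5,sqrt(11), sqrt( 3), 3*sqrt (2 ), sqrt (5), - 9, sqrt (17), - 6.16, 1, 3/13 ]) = [ - 9,-6.16, - 5, 1/14, 3/13,1, sqrt ( 3 ), sqrt( 5), sqrt(  5), sqrt( 11), sqrt( 17), 3*sqrt(2) ]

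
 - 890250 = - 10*89025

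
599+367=966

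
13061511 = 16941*771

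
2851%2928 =2851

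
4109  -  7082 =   -  2973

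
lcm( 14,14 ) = 14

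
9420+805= 10225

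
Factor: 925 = 5^2*37^1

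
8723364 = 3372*2587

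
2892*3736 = 10804512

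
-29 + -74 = - 103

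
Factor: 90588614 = 2^1*17^1*797^1*3343^1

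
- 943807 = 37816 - 981623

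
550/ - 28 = -275/14 = -19.64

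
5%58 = 5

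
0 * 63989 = 0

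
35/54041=35/54041 =0.00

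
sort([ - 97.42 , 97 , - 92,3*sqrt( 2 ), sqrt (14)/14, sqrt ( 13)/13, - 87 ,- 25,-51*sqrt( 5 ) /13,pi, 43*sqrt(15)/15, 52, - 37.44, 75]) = [- 97.42, - 92,  -  87,- 37.44 ,  -  25,-51*sqrt(5 ) /13 , sqrt(14)/14,  sqrt( 13)/13, pi, 3*sqrt( 2),  43*sqrt( 15) /15,52 , 75 , 97]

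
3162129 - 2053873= 1108256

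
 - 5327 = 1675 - 7002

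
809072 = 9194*88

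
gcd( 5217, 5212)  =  1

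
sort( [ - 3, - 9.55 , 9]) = [ - 9.55,- 3, 9 ] 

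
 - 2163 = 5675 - 7838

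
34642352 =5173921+29468431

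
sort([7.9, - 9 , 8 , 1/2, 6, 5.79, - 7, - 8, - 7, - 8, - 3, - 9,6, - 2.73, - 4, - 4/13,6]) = [-9, - 9, - 8, - 8, - 7 , - 7, - 4, - 3, - 2.73, - 4/13,1/2 , 5.79,6,6,6, 7.9 , 8] 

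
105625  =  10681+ 94944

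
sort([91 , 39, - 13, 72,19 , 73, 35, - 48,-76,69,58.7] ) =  [ - 76, - 48 , - 13,19, 35,39 , 58.7,69,72,  73,91 ]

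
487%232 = 23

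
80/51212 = 20/12803 =0.00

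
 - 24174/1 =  - 24174 =- 24174.00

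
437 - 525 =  - 88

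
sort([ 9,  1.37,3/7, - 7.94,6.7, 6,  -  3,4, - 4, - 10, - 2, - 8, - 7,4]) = [ -10, - 8, - 7.94, - 7, - 4, - 3, - 2, 3/7,1.37,4,4,6,6.7,9]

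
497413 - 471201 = 26212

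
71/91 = 71/91   =  0.78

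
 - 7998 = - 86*93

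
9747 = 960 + 8787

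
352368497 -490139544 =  - 137771047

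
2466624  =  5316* 464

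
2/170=1/85= 0.01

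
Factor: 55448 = 2^3*29^1*239^1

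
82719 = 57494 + 25225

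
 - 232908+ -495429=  - 728337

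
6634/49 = 6634/49=135.39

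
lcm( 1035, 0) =0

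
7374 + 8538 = 15912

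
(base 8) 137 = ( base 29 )38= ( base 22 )47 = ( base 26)3h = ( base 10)95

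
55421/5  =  55421/5= 11084.20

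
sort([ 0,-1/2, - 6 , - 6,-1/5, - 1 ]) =[ - 6, - 6, - 1, - 1/2, - 1/5 , 0]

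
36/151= 36/151  =  0.24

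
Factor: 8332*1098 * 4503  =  41195857608 = 2^3*3^3*19^1 *61^1 *79^1 * 2083^1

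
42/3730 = 21/1865= 0.01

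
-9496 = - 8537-959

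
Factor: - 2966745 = - 3^1 * 5^1 * 97^1*2039^1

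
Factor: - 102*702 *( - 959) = 68668236 = 2^2*3^4 *7^1*13^1*17^1*137^1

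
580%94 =16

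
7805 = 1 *7805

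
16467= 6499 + 9968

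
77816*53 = 4124248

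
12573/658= 19 + 71/658 = 19.11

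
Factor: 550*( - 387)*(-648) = 2^4*3^6*5^2*11^1 * 43^1 = 137926800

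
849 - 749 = 100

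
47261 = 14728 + 32533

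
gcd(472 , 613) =1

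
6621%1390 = 1061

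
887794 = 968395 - 80601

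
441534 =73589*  6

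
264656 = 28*9452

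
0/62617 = 0 = 0.00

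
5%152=5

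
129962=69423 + 60539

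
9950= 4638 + 5312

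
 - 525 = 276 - 801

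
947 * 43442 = 41139574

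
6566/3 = 6566/3 = 2188.67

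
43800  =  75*584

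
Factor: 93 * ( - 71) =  - 6603 = -3^1 * 31^1  *71^1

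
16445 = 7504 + 8941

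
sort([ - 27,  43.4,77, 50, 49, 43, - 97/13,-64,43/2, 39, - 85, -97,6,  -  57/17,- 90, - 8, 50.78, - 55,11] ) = [ - 97 ,- 90, - 85 ,- 64, - 55, -27, - 8, - 97/13, - 57/17, 6,11,43/2,39,43,43.4 , 49,50,50.78, 77] 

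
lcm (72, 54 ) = 216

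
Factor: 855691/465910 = 2^(- 1)*5^( - 1)*577^1*1483^1*46591^ ( -1)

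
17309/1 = 17309  =  17309.00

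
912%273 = 93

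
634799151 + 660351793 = 1295150944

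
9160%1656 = 880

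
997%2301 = 997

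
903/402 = 301/134 = 2.25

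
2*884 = 1768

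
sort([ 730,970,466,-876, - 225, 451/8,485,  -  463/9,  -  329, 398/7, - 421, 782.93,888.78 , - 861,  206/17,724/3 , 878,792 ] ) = [-876,-861, - 421,-329, - 225, - 463/9,  206/17,451/8,398/7,724/3,466, 485, 730,782.93,792, 878,888.78, 970 ] 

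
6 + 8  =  14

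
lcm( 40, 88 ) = 440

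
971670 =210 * 4627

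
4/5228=1/1307 = 0.00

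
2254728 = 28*80526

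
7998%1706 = 1174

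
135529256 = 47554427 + 87974829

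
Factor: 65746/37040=71/40= 2^ ( - 3)*5^( - 1 )*71^1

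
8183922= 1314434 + 6869488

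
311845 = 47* 6635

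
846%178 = 134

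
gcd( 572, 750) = 2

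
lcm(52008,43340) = 260040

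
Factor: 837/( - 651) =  - 3^2*7^(-1) = -9/7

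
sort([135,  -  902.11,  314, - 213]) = [  -  902.11, - 213,135, 314 ] 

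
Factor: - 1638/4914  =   - 1/3 = - 3^(-1)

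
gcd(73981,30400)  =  1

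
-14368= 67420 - 81788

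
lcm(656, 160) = 6560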